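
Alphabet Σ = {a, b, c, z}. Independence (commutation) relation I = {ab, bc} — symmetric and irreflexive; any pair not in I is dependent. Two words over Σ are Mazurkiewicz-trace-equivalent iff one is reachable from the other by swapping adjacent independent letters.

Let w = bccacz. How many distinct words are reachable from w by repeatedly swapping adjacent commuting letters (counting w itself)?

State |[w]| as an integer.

5

0(b) covers ∅
1(c) covers ∅
2(c) covers 1:c
3(a) covers 2:c
4(c) covers 3:a
5(z) covers 0:b, 4:c
floor of heap: 0:b, 1:c
completions by unplaced set U, small U first (add the entries for U minus each lowest piece of U):
  |U|=1: {5}:1
  |U|=2: {0,5}:1  {4,5}:1
  |U|=3: {0,4,5}:2  {3,4,5}:1
  |U|=4: {0,3,4,5}:3  {2,3,4,5}:1
  start at 0(b): 1
  start at 1(c): 4
sum over floor = 5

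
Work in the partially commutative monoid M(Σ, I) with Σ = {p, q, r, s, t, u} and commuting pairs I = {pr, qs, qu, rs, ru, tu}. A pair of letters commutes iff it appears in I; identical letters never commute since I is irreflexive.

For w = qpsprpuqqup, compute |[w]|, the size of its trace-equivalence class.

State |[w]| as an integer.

34

#0=q has no predecessor
#1=p depends on [0:q]
#2=s depends on [1:p]
#3=p depends on [2:s]
#4=r depends on [0:q]
#5=p depends on [3:p]
#6=u depends on [5:p]
#7=q depends on [4:r, 5:p]
#8=q depends on [7:q]
#9=u depends on [6:u]
#10=p depends on [8:q, 9:u]
sources: [0:q]
N(rest) = Σ N(rest − s) over sources s of rest; N(one piece) = 1:
  size 1 → [10]=1
  size 2 → [8,10]=1  [9,10]=1
  size 3 → [6,9,10]=1  [7,8,10]=1  [8,9,10]=2
  size 4 → [4,7,8,10]=1  [6,8,9,10]=3  [7,8,9,10]=3
  size 5 → [4,7,8,9,10]=4  [6,7,8,9,10]=6
  size 6 → [4,6,7,8,9,10]=10  [5,6,7,8,9,10]=6
  size 7 → [3,5,6,7,8,9,10]=6  [4,5,6,7,8,9,10]=16
  size 8 → [2,3,5,6,7,8,9,10]=6  [3,4,5,6,7,8,9,10]=22
  size 9 → [1,2,3,5,6,7,8,9,10]=6  [2,3,4,5,6,7,8,9,10]=28
  first=0(q) contributes 34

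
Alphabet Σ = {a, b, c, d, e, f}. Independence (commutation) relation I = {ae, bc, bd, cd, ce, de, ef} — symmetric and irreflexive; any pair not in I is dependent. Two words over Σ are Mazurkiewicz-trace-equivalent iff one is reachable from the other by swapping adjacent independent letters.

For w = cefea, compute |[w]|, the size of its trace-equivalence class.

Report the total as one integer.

#0=c has no predecessor
#1=e has no predecessor
#2=f depends on [0:c]
#3=e depends on [1:e]
#4=a depends on [2:f]
sources: [0:c, 1:e]
N(rest) = Σ N(rest − s) over sources s of rest; N(one piece) = 1:
  size 1 → [3]=1  [4]=1
  size 2 → [1,3]=1  [2,4]=1  [3,4]=2
  size 3 → [0,2,4]=1  [1,3,4]=3  [2,3,4]=3
  first=0(c) contributes 6
  first=1(e) contributes 4
|[w]| = 10

10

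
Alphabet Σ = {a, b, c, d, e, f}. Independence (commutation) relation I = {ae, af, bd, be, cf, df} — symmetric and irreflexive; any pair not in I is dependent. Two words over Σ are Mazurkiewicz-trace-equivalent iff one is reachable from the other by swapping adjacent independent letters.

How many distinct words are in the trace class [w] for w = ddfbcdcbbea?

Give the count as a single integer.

24

drop 0:d onto floor
drop 1:d onto {0:d}
drop 2:f onto floor
drop 3:b onto {2:f}
drop 4:c onto {1:d, 3:b}
drop 5:d onto {4:c}
drop 6:c onto {5:d}
drop 7:b onto {6:c}
drop 8:b onto {7:b}
drop 9:e onto {6:c}
drop 10:a onto {8:b}
ground layer = {0:d, 2:f}
drop-orders for the pieces not yet dropped (sum over which currently-grounded one goes next):
  1 to go: {9} 1  {10} 1
  2 to go: {8,10} 1  {9,10} 2
  3 to go: {7,8,10} 1  {8,9,10} 3
  4 to go: {7,8,9,10} 4
  5 to go: {6,7,8,9,10} 4
  6 to go: {5,6,7,8,9,10} 4
  7 to go: {4,5,6,7,8,9,10} 4
  8 to go: {1,4,5,6,7,8,9,10} 4  {3,4,5,6,7,8,9,10} 4
  9 to go: {0,1,4,5,6,7,8,9,10} 4  {1,3,4,5,6,7,8,9,10} 8  {2,3,4,5,6,7,8,9,10} 4
  if 0:d drops first: 12 orders
  if 2:f drops first: 12 orders
heap linearizations: 24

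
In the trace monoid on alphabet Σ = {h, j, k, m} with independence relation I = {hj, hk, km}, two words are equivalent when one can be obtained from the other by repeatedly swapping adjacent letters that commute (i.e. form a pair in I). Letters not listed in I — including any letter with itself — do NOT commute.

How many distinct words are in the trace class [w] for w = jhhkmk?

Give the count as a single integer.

19

0(j) covers ∅
1(h) covers ∅
2(h) covers 1:h
3(k) covers 0:j
4(m) covers 0:j, 2:h
5(k) covers 3:k
floor of heap: 0:j, 1:h
completions by unplaced set U, small U first (add the entries for U minus each lowest piece of U):
  |U|=1: {4}:1  {5}:1
  |U|=2: {2,4}:1  {3,5}:1  {4,5}:2
  |U|=3: {1,2,4}:1  {2,4,5}:3  {3,4,5}:3
  |U|=4: {0,3,4,5}:3  {1,2,4,5}:4  {2,3,4,5}:6
  start at 0(j): 10
  start at 1(h): 9
sum over floor = 19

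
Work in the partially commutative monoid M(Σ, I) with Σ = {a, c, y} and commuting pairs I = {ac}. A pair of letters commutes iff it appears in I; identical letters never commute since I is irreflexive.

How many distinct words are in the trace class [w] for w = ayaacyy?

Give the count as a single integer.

piece 0:a — minimal
piece 1:y rests on {0:a}
piece 2:a rests on {1:y}
piece 3:a rests on {2:a}
piece 4:c rests on {1:y}
piece 5:y rests on {3:a, 4:c}
piece 6:y rests on {5:y}
minimal pieces: {0:a}
ways to finish when only these pieces remain (= sum over removing one remaining piece with nothing left below it):
  1 left: {6}→1
  2 left: {5,6}→1
  3 left: {3,5,6}→1  {4,5,6}→1
  4 left: {2,3,5,6}→1  {3,4,5,6}→2
  5 left: {2,3,4,5,6}→3
  placing 0:a first → 3 extensions

3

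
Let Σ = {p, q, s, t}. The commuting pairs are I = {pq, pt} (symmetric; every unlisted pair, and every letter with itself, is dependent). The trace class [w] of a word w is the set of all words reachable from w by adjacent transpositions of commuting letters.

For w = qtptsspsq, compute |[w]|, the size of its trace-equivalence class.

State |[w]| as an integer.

4

#0=q has no predecessor
#1=t depends on [0:q]
#2=p has no predecessor
#3=t depends on [1:t]
#4=s depends on [2:p, 3:t]
#5=s depends on [4:s]
#6=p depends on [5:s]
#7=s depends on [6:p]
#8=q depends on [7:s]
sources: [0:q, 2:p]
N(rest) = Σ N(rest − s) over sources s of rest; N(one piece) = 1:
  size 1 → [8]=1
  size 2 → [7,8]=1
  size 3 → [6,7,8]=1
  size 4 → [5,6,7,8]=1
  size 5 → [4,5,6,7,8]=1
  size 6 → [2,4,5,6,7,8]=1  [3,4,5,6,7,8]=1
  size 7 → [1,3,4,5,6,7,8]=1  [2,3,4,5,6,7,8]=2
  first=0(q) contributes 3
  first=2(p) contributes 1
|[w]| = 4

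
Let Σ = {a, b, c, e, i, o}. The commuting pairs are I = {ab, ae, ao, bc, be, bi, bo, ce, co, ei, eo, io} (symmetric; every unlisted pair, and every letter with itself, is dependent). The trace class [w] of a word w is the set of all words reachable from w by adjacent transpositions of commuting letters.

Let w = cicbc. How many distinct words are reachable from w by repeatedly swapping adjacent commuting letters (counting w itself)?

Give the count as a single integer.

piece 0:c — minimal
piece 1:i rests on {0:c}
piece 2:c rests on {1:i}
piece 3:b — minimal
piece 4:c rests on {2:c}
minimal pieces: {0:c, 3:b}
ways to finish when only these pieces remain (= sum over removing one remaining piece with nothing left below it):
  1 left: {3}→1  {4}→1
  2 left: {2,4}→1  {3,4}→2
  3 left: {1,2,4}→1  {2,3,4}→3
  placing 0:c first → 4 extensions
  placing 3:b first → 1 extensions
total linear extensions = 5

5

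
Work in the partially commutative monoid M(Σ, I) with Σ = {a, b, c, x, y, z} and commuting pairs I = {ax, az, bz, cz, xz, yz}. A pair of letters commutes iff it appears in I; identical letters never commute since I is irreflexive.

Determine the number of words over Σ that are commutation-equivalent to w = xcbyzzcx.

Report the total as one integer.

28

#0=x has no predecessor
#1=c depends on [0:x]
#2=b depends on [1:c]
#3=y depends on [2:b]
#4=z has no predecessor
#5=z depends on [4:z]
#6=c depends on [3:y]
#7=x depends on [6:c]
sources: [0:x, 4:z]
N(rest) = Σ N(rest − s) over sources s of rest; N(one piece) = 1:
  size 1 → [5]=1  [7]=1
  size 2 → [4,5]=1  [5,7]=2  [6,7]=1
  size 3 → [3,6,7]=1  [4,5,7]=3  [5,6,7]=3
  size 4 → [2,3,6,7]=1  [3,5,6,7]=4  [4,5,6,7]=6
  size 5 → [1,2,3,6,7]=1  [2,3,5,6,7]=5  [3,4,5,6,7]=10
  size 6 → [0,1,2,3,6,7]=1  [1,2,3,5,6,7]=6  [2,3,4,5,6,7]=15
  first=0(x) contributes 21
  first=4(z) contributes 7
|[w]| = 28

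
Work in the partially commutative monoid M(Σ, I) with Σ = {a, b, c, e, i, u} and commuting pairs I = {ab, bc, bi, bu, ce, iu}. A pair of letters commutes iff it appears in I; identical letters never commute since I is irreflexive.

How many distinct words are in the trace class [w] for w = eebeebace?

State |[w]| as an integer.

5

drop 0:e onto floor
drop 1:e onto {0:e}
drop 2:b onto {1:e}
drop 3:e onto {2:b}
drop 4:e onto {3:e}
drop 5:b onto {4:e}
drop 6:a onto {4:e}
drop 7:c onto {6:a}
drop 8:e onto {5:b, 6:a}
ground layer = {0:e}
drop-orders for the pieces not yet dropped (sum over which currently-grounded one goes next):
  1 to go: {7} 1  {8} 1
  2 to go: {5,8} 1  {7,8} 2
  3 to go: {5,7,8} 3  {6,7,8} 2
  4 to go: {5,6,7,8} 5
  5 to go: {4,5,6,7,8} 5
  6 to go: {3,4,5,6,7,8} 5
  7 to go: {2,3,4,5,6,7,8} 5
  if 0:e drops first: 5 orders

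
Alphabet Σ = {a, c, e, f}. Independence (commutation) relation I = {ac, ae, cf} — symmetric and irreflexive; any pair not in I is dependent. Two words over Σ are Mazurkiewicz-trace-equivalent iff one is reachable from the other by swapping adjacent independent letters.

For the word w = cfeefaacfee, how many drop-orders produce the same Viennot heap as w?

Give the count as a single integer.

#0=c has no predecessor
#1=f has no predecessor
#2=e depends on [0:c, 1:f]
#3=e depends on [2:e]
#4=f depends on [3:e]
#5=a depends on [4:f]
#6=a depends on [5:a]
#7=c depends on [3:e]
#8=f depends on [6:a]
#9=e depends on [7:c, 8:f]
#10=e depends on [9:e]
sources: [0:c, 1:f]
N(rest) = Σ N(rest − s) over sources s of rest; N(one piece) = 1:
  size 1 → [10]=1
  size 2 → [9,10]=1
  size 3 → [7,9,10]=1  [8,9,10]=1
  size 4 → [6,8,9,10]=1  [7,8,9,10]=2
  size 5 → [5,6,8,9,10]=1  [6,7,8,9,10]=3
  size 6 → [4,5,6,8,9,10]=1  [5,6,7,8,9,10]=4
  size 7 → [4,5,6,7,8,9,10]=5
  size 8 → [3,4,5,6,7,8,9,10]=5
  size 9 → [2,3,4,5,6,7,8,9,10]=5
  first=0(c) contributes 5
  first=1(f) contributes 5
|[w]| = 10

10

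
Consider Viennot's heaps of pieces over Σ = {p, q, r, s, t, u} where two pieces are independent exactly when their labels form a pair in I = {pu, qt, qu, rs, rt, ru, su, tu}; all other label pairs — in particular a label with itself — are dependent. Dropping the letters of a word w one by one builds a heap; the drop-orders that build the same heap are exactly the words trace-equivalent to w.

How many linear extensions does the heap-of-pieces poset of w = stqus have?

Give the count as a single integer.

0(s) covers ∅
1(t) covers 0:s
2(q) covers 0:s
3(u) covers ∅
4(s) covers 1:t, 2:q
floor of heap: 0:s, 3:u
completions by unplaced set U, small U first (add the entries for U minus each lowest piece of U):
  |U|=1: {3}:1  {4}:1
  |U|=2: {1,4}:1  {2,4}:1  {3,4}:2
  |U|=3: {1,2,4}:2  {1,3,4}:3  {2,3,4}:3
  start at 0(s): 8
  start at 3(u): 2
sum over floor = 10

10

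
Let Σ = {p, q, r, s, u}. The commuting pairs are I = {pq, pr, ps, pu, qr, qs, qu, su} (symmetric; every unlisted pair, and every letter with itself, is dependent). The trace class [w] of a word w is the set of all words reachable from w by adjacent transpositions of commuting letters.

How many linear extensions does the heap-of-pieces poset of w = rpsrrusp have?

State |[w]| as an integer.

56

drop 0:r onto floor
drop 1:p onto floor
drop 2:s onto {0:r}
drop 3:r onto {2:s}
drop 4:r onto {3:r}
drop 5:u onto {4:r}
drop 6:s onto {4:r}
drop 7:p onto {1:p}
ground layer = {0:r, 1:p}
drop-orders for the pieces not yet dropped (sum over which currently-grounded one goes next):
  1 to go: {5} 1  {6} 1  {7} 1
  2 to go: {1,7} 1  {5,6} 2  {5,7} 2  {6,7} 2
  3 to go: {1,5,7} 3  {1,6,7} 3  {4,5,6} 2  {5,6,7} 6
  4 to go: {1,5,6,7} 12  {3,4,5,6} 2  {4,5,6,7} 8
  5 to go: {1,4,5,6,7} 20  {2,3,4,5,6} 2  {3,4,5,6,7} 10
  6 to go: {0,2,3,4,5,6} 2  {1,3,4,5,6,7} 30  {2,3,4,5,6,7} 12
  if 0:r drops first: 42 orders
  if 1:p drops first: 14 orders
heap linearizations: 56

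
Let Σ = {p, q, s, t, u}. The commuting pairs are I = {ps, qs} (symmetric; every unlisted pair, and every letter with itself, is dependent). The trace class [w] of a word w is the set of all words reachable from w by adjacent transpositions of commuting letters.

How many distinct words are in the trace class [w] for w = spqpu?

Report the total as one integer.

piece 0:s — minimal
piece 1:p — minimal
piece 2:q rests on {1:p}
piece 3:p rests on {2:q}
piece 4:u rests on {0:s, 3:p}
minimal pieces: {0:s, 1:p}
ways to finish when only these pieces remain (= sum over removing one remaining piece with nothing left below it):
  1 left: {4}→1
  2 left: {0,4}→1  {3,4}→1
  3 left: {0,3,4}→2  {2,3,4}→1
  placing 0:s first → 1 extensions
  placing 1:p first → 3 extensions
total linear extensions = 4

4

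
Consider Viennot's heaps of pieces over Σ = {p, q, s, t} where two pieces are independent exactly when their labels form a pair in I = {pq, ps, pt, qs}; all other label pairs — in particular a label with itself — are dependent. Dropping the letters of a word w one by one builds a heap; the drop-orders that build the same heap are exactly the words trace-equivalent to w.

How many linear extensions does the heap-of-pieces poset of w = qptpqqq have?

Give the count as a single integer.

21

piece 0:q — minimal
piece 1:p — minimal
piece 2:t rests on {0:q}
piece 3:p rests on {1:p}
piece 4:q rests on {2:t}
piece 5:q rests on {4:q}
piece 6:q rests on {5:q}
minimal pieces: {0:q, 1:p}
ways to finish when only these pieces remain (= sum over removing one remaining piece with nothing left below it):
  1 left: {3}→1  {6}→1
  2 left: {1,3}→1  {3,6}→2  {5,6}→1
  3 left: {1,3,6}→3  {3,5,6}→3  {4,5,6}→1
  4 left: {1,3,5,6}→6  {2,4,5,6}→1  {3,4,5,6}→4
  5 left: {0,2,4,5,6}→1  {1,3,4,5,6}→10  {2,3,4,5,6}→5
  placing 0:q first → 15 extensions
  placing 1:p first → 6 extensions
total linear extensions = 21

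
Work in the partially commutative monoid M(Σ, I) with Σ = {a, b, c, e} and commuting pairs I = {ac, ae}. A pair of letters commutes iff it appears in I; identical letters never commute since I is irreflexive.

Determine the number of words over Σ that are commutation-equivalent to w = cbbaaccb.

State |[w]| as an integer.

6

#0=c has no predecessor
#1=b depends on [0:c]
#2=b depends on [1:b]
#3=a depends on [2:b]
#4=a depends on [3:a]
#5=c depends on [2:b]
#6=c depends on [5:c]
#7=b depends on [4:a, 6:c]
sources: [0:c]
N(rest) = Σ N(rest − s) over sources s of rest; N(one piece) = 1:
  size 1 → [7]=1
  size 2 → [4,7]=1  [6,7]=1
  size 3 → [3,4,7]=1  [4,6,7]=2  [5,6,7]=1
  size 4 → [3,4,6,7]=3  [4,5,6,7]=3
  size 5 → [3,4,5,6,7]=6
  size 6 → [2,3,4,5,6,7]=6
  first=0(c) contributes 6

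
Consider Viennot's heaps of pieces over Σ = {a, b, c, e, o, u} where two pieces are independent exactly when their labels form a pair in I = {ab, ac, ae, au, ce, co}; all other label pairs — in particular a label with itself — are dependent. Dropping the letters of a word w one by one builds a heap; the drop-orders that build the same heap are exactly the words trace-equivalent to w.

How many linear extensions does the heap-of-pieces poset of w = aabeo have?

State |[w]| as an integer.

piece 0:a — minimal
piece 1:a rests on {0:a}
piece 2:b — minimal
piece 3:e rests on {2:b}
piece 4:o rests on {1:a, 3:e}
minimal pieces: {0:a, 2:b}
ways to finish when only these pieces remain (= sum over removing one remaining piece with nothing left below it):
  1 left: {4}→1
  2 left: {1,4}→1  {3,4}→1
  3 left: {0,1,4}→1  {1,3,4}→2  {2,3,4}→1
  placing 0:a first → 3 extensions
  placing 2:b first → 3 extensions
total linear extensions = 6

6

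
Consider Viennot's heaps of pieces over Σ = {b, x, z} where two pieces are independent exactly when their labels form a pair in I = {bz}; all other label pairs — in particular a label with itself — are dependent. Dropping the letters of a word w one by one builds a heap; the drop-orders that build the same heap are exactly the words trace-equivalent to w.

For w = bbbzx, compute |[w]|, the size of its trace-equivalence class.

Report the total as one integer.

4

drop 0:b onto floor
drop 1:b onto {0:b}
drop 2:b onto {1:b}
drop 3:z onto floor
drop 4:x onto {2:b, 3:z}
ground layer = {0:b, 3:z}
drop-orders for the pieces not yet dropped (sum over which currently-grounded one goes next):
  1 to go: {4} 1
  2 to go: {2,4} 1  {3,4} 1
  3 to go: {1,2,4} 1  {2,3,4} 2
  if 0:b drops first: 3 orders
  if 3:z drops first: 1 orders
heap linearizations: 4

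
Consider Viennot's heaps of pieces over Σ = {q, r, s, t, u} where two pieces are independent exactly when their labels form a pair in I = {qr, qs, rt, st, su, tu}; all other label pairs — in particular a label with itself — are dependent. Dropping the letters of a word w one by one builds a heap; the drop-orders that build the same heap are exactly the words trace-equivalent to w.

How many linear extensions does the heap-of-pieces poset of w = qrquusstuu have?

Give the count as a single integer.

440

piece 0:q — minimal
piece 1:r — minimal
piece 2:q rests on {0:q}
piece 3:u rests on {1:r, 2:q}
piece 4:u rests on {3:u}
piece 5:s rests on {1:r}
piece 6:s rests on {5:s}
piece 7:t rests on {2:q}
piece 8:u rests on {4:u}
piece 9:u rests on {8:u}
minimal pieces: {0:q, 1:r}
ways to finish when only these pieces remain (= sum over removing one remaining piece with nothing left below it):
  1 left: {6}→1  {7}→1  {9}→1
  2 left: {5,6}→1  {6,7}→2  {6,9}→2  {7,9}→2  {8,9}→1
  3 left: {4,8,9}→1  {5,6,7}→3  {5,6,9}→3  {6,7,9}→6  {6,8,9}→3  {7,8,9}→3
  4 left: {3,4,8,9}→1  {4,6,8,9}→4  {4,7,8,9}→4  {5,6,7,9}→12  {5,6,8,9}→6  {6,7,8,9}→12
  5 left: {3,4,6,8,9}→5  {3,4,7,8,9}→5  {4,5,6,8,9}→10  {4,6,7,8,9}→20  {5,6,7,8,9}→30
  6 left: {2,3,4,7,8,9}→5  {3,4,5,6,8,9}→15  {3,4,6,7,8,9}→30  {4,5,6,7,8,9}→60
  7 left: {0,2,3,4,7,8,9}→5  {1,3,4,5,6,8,9}→15  {2,3,4,6,7,8,9}→35  {3,4,5,6,7,8,9}→105
  8 left: {0,2,3,4,6,7,8,9}→40  {1,3,4,5,6,7,8,9}→120  {2,3,4,5,6,7,8,9}→140
  placing 0:q first → 260 extensions
  placing 1:r first → 180 extensions
total linear extensions = 440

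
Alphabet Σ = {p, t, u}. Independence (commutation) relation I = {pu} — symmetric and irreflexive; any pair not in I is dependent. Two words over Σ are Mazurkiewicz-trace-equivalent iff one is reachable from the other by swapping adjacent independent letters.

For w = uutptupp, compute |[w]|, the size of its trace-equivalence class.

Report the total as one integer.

0(u) covers ∅
1(u) covers 0:u
2(t) covers 1:u
3(p) covers 2:t
4(t) covers 3:p
5(u) covers 4:t
6(p) covers 4:t
7(p) covers 6:p
floor of heap: 0:u
completions by unplaced set U, small U first (add the entries for U minus each lowest piece of U):
  |U|=1: {5}:1  {7}:1
  |U|=2: {5,7}:2  {6,7}:1
  |U|=3: {5,6,7}:3
  |U|=4: {4,5,6,7}:3
  |U|=5: {3,4,5,6,7}:3
  |U|=6: {2,3,4,5,6,7}:3
  start at 0(u): 3

3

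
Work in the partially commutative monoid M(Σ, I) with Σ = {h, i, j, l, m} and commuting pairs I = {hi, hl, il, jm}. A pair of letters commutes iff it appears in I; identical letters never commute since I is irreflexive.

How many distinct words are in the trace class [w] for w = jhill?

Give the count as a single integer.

12

0(j) covers ∅
1(h) covers 0:j
2(i) covers 0:j
3(l) covers 0:j
4(l) covers 3:l
floor of heap: 0:j
completions by unplaced set U, small U first (add the entries for U minus each lowest piece of U):
  |U|=1: {1}:1  {2}:1  {4}:1
  |U|=2: {1,2}:2  {1,4}:2  {2,4}:2  {3,4}:1
  |U|=3: {1,2,4}:6  {1,3,4}:3  {2,3,4}:3
  start at 0(j): 12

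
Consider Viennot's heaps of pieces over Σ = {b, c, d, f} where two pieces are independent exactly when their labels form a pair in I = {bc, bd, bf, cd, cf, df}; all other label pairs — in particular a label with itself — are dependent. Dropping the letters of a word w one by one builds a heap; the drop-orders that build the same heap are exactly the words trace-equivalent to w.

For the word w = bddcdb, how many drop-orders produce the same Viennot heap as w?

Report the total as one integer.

#0=b has no predecessor
#1=d has no predecessor
#2=d depends on [1:d]
#3=c has no predecessor
#4=d depends on [2:d]
#5=b depends on [0:b]
sources: [0:b, 1:d, 3:c]
N(rest) = Σ N(rest − s) over sources s of rest; N(one piece) = 1:
  size 1 → [3]=1  [4]=1  [5]=1
  size 2 → [0,5]=1  [2,4]=1  [3,4]=2  [3,5]=2  [4,5]=2
  size 3 → [0,3,5]=3  [0,4,5]=3  [1,2,4]=1  [2,3,4]=3  [2,4,5]=3  [3,4,5]=6
  size 4 → [0,2,4,5]=6  [0,3,4,5]=12  [1,2,3,4]=4  [1,2,4,5]=4  [2,3,4,5]=12
  first=0(b) contributes 20
  first=1(d) contributes 30
  first=3(c) contributes 10
|[w]| = 60

60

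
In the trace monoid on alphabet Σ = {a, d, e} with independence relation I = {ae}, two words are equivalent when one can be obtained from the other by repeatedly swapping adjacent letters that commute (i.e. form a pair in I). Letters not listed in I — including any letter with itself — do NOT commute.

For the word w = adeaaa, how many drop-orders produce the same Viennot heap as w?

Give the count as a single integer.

4

drop 0:a onto floor
drop 1:d onto {0:a}
drop 2:e onto {1:d}
drop 3:a onto {1:d}
drop 4:a onto {3:a}
drop 5:a onto {4:a}
ground layer = {0:a}
drop-orders for the pieces not yet dropped (sum over which currently-grounded one goes next):
  1 to go: {2} 1  {5} 1
  2 to go: {2,5} 2  {4,5} 1
  3 to go: {2,4,5} 3  {3,4,5} 1
  4 to go: {2,3,4,5} 4
  if 0:a drops first: 4 orders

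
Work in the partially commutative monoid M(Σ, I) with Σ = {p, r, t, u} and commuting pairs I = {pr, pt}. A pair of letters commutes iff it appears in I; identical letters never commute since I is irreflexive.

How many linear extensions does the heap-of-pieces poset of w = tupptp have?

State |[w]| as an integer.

piece 0:t — minimal
piece 1:u rests on {0:t}
piece 2:p rests on {1:u}
piece 3:p rests on {2:p}
piece 4:t rests on {1:u}
piece 5:p rests on {3:p}
minimal pieces: {0:t}
ways to finish when only these pieces remain (= sum over removing one remaining piece with nothing left below it):
  1 left: {4}→1  {5}→1
  2 left: {3,5}→1  {4,5}→2
  3 left: {2,3,5}→1  {3,4,5}→3
  4 left: {2,3,4,5}→4
  placing 0:t first → 4 extensions

4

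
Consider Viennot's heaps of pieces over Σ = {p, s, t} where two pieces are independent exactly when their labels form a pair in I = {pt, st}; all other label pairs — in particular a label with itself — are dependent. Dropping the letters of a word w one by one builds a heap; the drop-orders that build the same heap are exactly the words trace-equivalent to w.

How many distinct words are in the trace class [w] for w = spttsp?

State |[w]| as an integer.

15

#0=s has no predecessor
#1=p depends on [0:s]
#2=t has no predecessor
#3=t depends on [2:t]
#4=s depends on [1:p]
#5=p depends on [4:s]
sources: [0:s, 2:t]
N(rest) = Σ N(rest − s) over sources s of rest; N(one piece) = 1:
  size 1 → [3]=1  [5]=1
  size 2 → [2,3]=1  [3,5]=2  [4,5]=1
  size 3 → [1,4,5]=1  [2,3,5]=3  [3,4,5]=3
  size 4 → [0,1,4,5]=1  [1,3,4,5]=4  [2,3,4,5]=6
  first=0(s) contributes 10
  first=2(t) contributes 5
|[w]| = 15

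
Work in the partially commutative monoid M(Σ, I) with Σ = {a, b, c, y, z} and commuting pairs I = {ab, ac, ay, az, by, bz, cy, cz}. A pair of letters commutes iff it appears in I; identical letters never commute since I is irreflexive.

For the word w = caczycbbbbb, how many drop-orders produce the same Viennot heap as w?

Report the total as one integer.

495

piece 0:c — minimal
piece 1:a — minimal
piece 2:c rests on {0:c}
piece 3:z — minimal
piece 4:y rests on {3:z}
piece 5:c rests on {2:c}
piece 6:b rests on {5:c}
piece 7:b rests on {6:b}
piece 8:b rests on {7:b}
piece 9:b rests on {8:b}
piece 10:b rests on {9:b}
minimal pieces: {0:c, 1:a, 3:z}
ways to finish when only these pieces remain (= sum over removing one remaining piece with nothing left below it):
  1 left: {1}→1  {4}→1  {10}→1
  2 left: {1,4}→2  {1,10}→2  {3,4}→1  {4,10}→2  {9,10}→1
  3 left: {1,3,4}→3  {1,4,10}→6  {1,9,10}→3  {3,4,10}→3  {4,9,10}→3  {8,9,10}→1
  4 left: {1,3,4,10}→12  {1,4,9,10}→12  {1,8,9,10}→4  {3,4,9,10}→6  {4,8,9,10}→4  {7,8,9,10}→1
  5 left: {1,3,4,9,10}→30  {1,4,8,9,10}→20  {1,7,8,9,10}→5  {3,4,8,9,10}→10  {4,7,8,9,10}→5  {6,7,8,9,10}→1
  6 left: {1,3,4,8,9,10}→60  {1,4,7,8,9,10}→30  {1,6,7,8,9,10}→6  {3,4,7,8,9,10}→15  {4,6,7,8,9,10}→6  {5,6,7,8,9,10}→1
  7 left: {1,3,4,7,8,9,10}→105  {1,4,6,7,8,9,10}→42  {1,5,6,7,8,9,10}→7  {2,5,6,7,8,9,10}→1  {3,4,6,7,8,9,10}→21  {4,5,6,7,8,9,10}→7
  8 left: {0,2,5,6,7,8,9,10}→1  {1,2,5,6,7,8,9,10}→8  {1,3,4,6,7,8,9,10}→168  {1,4,5,6,7,8,9,10}→56  {2,4,5,6,7,8,9,10}→8  {3,4,5,6,7,8,9,10}→28
  9 left: {0,1,2,5,6,7,8,9,10}→9  {0,2,4,5,6,7,8,9,10}→9  {1,2,4,5,6,7,8,9,10}→72  {1,3,4,5,6,7,8,9,10}→252  {2,3,4,5,6,7,8,9,10}→36
  placing 0:c first → 360 extensions
  placing 1:a first → 45 extensions
  placing 3:z first → 90 extensions
total linear extensions = 495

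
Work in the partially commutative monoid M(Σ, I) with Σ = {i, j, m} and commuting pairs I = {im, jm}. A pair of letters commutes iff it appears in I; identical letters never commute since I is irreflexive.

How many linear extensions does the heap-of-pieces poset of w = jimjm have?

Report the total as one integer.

10

0(j) covers ∅
1(i) covers 0:j
2(m) covers ∅
3(j) covers 1:i
4(m) covers 2:m
floor of heap: 0:j, 2:m
completions by unplaced set U, small U first (add the entries for U minus each lowest piece of U):
  |U|=1: {3}:1  {4}:1
  |U|=2: {1,3}:1  {2,4}:1  {3,4}:2
  |U|=3: {0,1,3}:1  {1,3,4}:3  {2,3,4}:3
  start at 0(j): 6
  start at 2(m): 4
sum over floor = 10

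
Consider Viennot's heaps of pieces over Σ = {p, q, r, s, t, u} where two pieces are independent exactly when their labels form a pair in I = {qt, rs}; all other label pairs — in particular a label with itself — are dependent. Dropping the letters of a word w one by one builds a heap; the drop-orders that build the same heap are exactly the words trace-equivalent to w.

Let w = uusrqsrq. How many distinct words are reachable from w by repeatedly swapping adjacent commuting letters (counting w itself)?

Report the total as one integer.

0(u) covers ∅
1(u) covers 0:u
2(s) covers 1:u
3(r) covers 1:u
4(q) covers 2:s, 3:r
5(s) covers 4:q
6(r) covers 4:q
7(q) covers 5:s, 6:r
floor of heap: 0:u
completions by unplaced set U, small U first (add the entries for U minus each lowest piece of U):
  |U|=1: {7}:1
  |U|=2: {5,7}:1  {6,7}:1
  |U|=3: {5,6,7}:2
  |U|=4: {4,5,6,7}:2
  |U|=5: {2,4,5,6,7}:2  {3,4,5,6,7}:2
  |U|=6: {2,3,4,5,6,7}:4
  start at 0(u): 4

4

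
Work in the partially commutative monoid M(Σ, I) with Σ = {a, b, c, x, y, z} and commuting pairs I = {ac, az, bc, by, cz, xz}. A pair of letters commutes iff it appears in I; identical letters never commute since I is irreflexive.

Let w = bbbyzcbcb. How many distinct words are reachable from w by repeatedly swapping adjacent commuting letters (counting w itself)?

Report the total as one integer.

0(b) covers ∅
1(b) covers 0:b
2(b) covers 1:b
3(y) covers ∅
4(z) covers 2:b, 3:y
5(c) covers 3:y
6(b) covers 4:z
7(c) covers 5:c
8(b) covers 6:b
floor of heap: 0:b, 3:y
completions by unplaced set U, small U first (add the entries for U minus each lowest piece of U):
  |U|=1: {7}:1  {8}:1
  |U|=2: {5,7}:1  {6,8}:1  {7,8}:2
  |U|=3: {4,6,8}:1  {5,7,8}:3  {6,7,8}:3
  |U|=4: {2,4,6,8}:1  {4,6,7,8}:4  {5,6,7,8}:6
  |U|=5: {1,2,4,6,8}:1  {2,4,6,7,8}:5  {4,5,6,7,8}:10
  |U|=6: {0,1,2,4,6,8}:1  {1,2,4,6,7,8}:6  {2,4,5,6,7,8}:15  {3,4,5,6,7,8}:10
  |U|=7: {0,1,2,4,6,7,8}:7  {1,2,4,5,6,7,8}:21  {2,3,4,5,6,7,8}:25
  start at 0(b): 46
  start at 3(y): 28
sum over floor = 74

74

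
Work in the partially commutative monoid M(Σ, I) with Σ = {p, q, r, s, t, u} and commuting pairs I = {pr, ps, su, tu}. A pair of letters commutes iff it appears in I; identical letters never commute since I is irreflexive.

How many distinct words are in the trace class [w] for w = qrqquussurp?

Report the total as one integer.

25

drop 0:q onto floor
drop 1:r onto {0:q}
drop 2:q onto {1:r}
drop 3:q onto {2:q}
drop 4:u onto {3:q}
drop 5:u onto {4:u}
drop 6:s onto {3:q}
drop 7:s onto {6:s}
drop 8:u onto {5:u}
drop 9:r onto {7:s, 8:u}
drop 10:p onto {8:u}
ground layer = {0:q}
drop-orders for the pieces not yet dropped (sum over which currently-grounded one goes next):
  1 to go: {9} 1  {10} 1
  2 to go: {7,9} 1  {9,10} 2
  3 to go: {6,7,9} 1  {7,9,10} 3  {8,9,10} 2
  4 to go: {5,8,9,10} 2  {6,7,9,10} 4  {7,8,9,10} 5
  5 to go: {4,5,8,9,10} 2  {5,7,8,9,10} 7  {6,7,8,9,10} 9
  6 to go: {4,5,7,8,9,10} 9  {5,6,7,8,9,10} 16
  7 to go: {4,5,6,7,8,9,10} 25
  8 to go: {3,4,5,6,7,8,9,10} 25
  9 to go: {2,3,4,5,6,7,8,9,10} 25
  if 0:q drops first: 25 orders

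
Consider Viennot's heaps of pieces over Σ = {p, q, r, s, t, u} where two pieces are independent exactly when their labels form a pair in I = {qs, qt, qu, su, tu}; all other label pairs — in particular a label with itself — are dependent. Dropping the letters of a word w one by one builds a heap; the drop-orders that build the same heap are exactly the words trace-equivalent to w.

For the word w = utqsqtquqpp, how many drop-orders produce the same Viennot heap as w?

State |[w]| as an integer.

piece 0:u — minimal
piece 1:t — minimal
piece 2:q — minimal
piece 3:s rests on {1:t}
piece 4:q rests on {2:q}
piece 5:t rests on {3:s}
piece 6:q rests on {4:q}
piece 7:u rests on {0:u}
piece 8:q rests on {6:q}
piece 9:p rests on {5:t, 7:u, 8:q}
piece 10:p rests on {9:p}
minimal pieces: {0:u, 1:t, 2:q}
ways to finish when only these pieces remain (= sum over removing one remaining piece with nothing left below it):
  1 left: {10}→1
  2 left: {9,10}→1
  3 left: {5,9,10}→1  {7,9,10}→1  {8,9,10}→1
  4 left: {0,7,9,10}→1  {3,5,9,10}→1  {5,7,9,10}→2  {5,8,9,10}→2  {6,8,9,10}→1  {7,8,9,10}→2
  5 left: {0,5,7,9,10}→3  {0,7,8,9,10}→3  {1,3,5,9,10}→1  {3,5,7,9,10}→3  {3,5,8,9,10}→3  {4,6,8,9,10}→1  {5,6,8,9,10}→3  {5,7,8,9,10}→6  {6,7,8,9,10}→3
  6 left: {0,3,5,7,9,10}→6  {0,5,7,8,9,10}→12  {0,6,7,8,9,10}→6  {1,3,5,7,9,10}→4  {1,3,5,8,9,10}→4  {2,4,6,8,9,10}→1  {3,5,6,8,9,10}→6  {3,5,7,8,9,10}→12  {4,5,6,8,9,10}→4  {4,6,7,8,9,10}→4  {5,6,7,8,9,10}→12
  7 left: {0,1,3,5,7,9,10}→10  {0,3,5,7,8,9,10}→30  {0,4,6,7,8,9,10}→10  {0,5,6,7,8,9,10}→30  {1,3,5,6,8,9,10}→10  {1,3,5,7,8,9,10}→20  {2,4,5,6,8,9,10}→5  {2,4,6,7,8,9,10}→5  {3,4,5,6,8,9,10}→10  {3,5,6,7,8,9,10}→30  {4,5,6,7,8,9,10}→20
  8 left: {0,1,3,5,7,8,9,10}→60  {0,2,4,6,7,8,9,10}→15  {0,3,5,6,7,8,9,10}→90  {0,4,5,6,7,8,9,10}→60  {1,3,4,5,6,8,9,10}→20  {1,3,5,6,7,8,9,10}→60  {2,3,4,5,6,8,9,10}→15  {2,4,5,6,7,8,9,10}→30  {3,4,5,6,7,8,9,10}→60
  9 left: {0,1,3,5,6,7,8,9,10}→210  {0,2,4,5,6,7,8,9,10}→105  {0,3,4,5,6,7,8,9,10}→210  {1,2,3,4,5,6,8,9,10}→35  {1,3,4,5,6,7,8,9,10}→140  {2,3,4,5,6,7,8,9,10}→105
  placing 0:u first → 280 extensions
  placing 1:t first → 420 extensions
  placing 2:q first → 560 extensions
total linear extensions = 1260

1260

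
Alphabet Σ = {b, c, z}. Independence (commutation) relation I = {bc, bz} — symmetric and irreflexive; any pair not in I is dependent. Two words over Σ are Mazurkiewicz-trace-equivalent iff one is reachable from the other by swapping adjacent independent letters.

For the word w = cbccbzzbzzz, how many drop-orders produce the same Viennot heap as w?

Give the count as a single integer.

165

piece 0:c — minimal
piece 1:b — minimal
piece 2:c rests on {0:c}
piece 3:c rests on {2:c}
piece 4:b rests on {1:b}
piece 5:z rests on {3:c}
piece 6:z rests on {5:z}
piece 7:b rests on {4:b}
piece 8:z rests on {6:z}
piece 9:z rests on {8:z}
piece 10:z rests on {9:z}
minimal pieces: {0:c, 1:b}
ways to finish when only these pieces remain (= sum over removing one remaining piece with nothing left below it):
  1 left: {7}→1  {10}→1
  2 left: {4,7}→1  {7,10}→2  {9,10}→1
  3 left: {1,4,7}→1  {4,7,10}→3  {7,9,10}→3  {8,9,10}→1
  4 left: {1,4,7,10}→4  {4,7,9,10}→6  {6,8,9,10}→1  {7,8,9,10}→4
  5 left: {1,4,7,9,10}→10  {4,7,8,9,10}→10  {5,6,8,9,10}→1  {6,7,8,9,10}→5
  6 left: {1,4,7,8,9,10}→20  {3,5,6,8,9,10}→1  {4,6,7,8,9,10}→15  {5,6,7,8,9,10}→6
  7 left: {1,4,6,7,8,9,10}→35  {2,3,5,6,8,9,10}→1  {3,5,6,7,8,9,10}→7  {4,5,6,7,8,9,10}→21
  8 left: {0,2,3,5,6,8,9,10}→1  {1,4,5,6,7,8,9,10}→56  {2,3,5,6,7,8,9,10}→8  {3,4,5,6,7,8,9,10}→28
  9 left: {0,2,3,5,6,7,8,9,10}→9  {1,3,4,5,6,7,8,9,10}→84  {2,3,4,5,6,7,8,9,10}→36
  placing 0:c first → 120 extensions
  placing 1:b first → 45 extensions
total linear extensions = 165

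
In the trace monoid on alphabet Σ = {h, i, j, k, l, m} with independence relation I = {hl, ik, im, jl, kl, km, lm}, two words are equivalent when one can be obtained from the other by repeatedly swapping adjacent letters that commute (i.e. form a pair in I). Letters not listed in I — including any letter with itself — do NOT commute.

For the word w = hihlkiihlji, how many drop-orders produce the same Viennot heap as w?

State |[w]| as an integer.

0(h) covers ∅
1(i) covers 0:h
2(h) covers 1:i
3(l) covers 1:i
4(k) covers 2:h
5(i) covers 2:h, 3:l
6(i) covers 5:i
7(h) covers 4:k, 6:i
8(l) covers 6:i
9(j) covers 7:h
10(i) covers 8:l, 9:j
floor of heap: 0:h
completions by unplaced set U, small U first (add the entries for U minus each lowest piece of U):
  |U|=1: {10}:1
  |U|=2: {8,10}:1  {9,10}:1
  |U|=3: {7,9,10}:1  {8,9,10}:2
  |U|=4: {4,7,9,10}:1  {7,8,9,10}:3
  |U|=5: {4,7,8,9,10}:4  {6,7,8,9,10}:3
  |U|=6: {4,6,7,8,9,10}:7  {5,6,7,8,9,10}:3
  |U|=7: {3,5,6,7,8,9,10}:3  {4,5,6,7,8,9,10}:10
  |U|=8: {2,4,5,6,7,8,9,10}:10  {3,4,5,6,7,8,9,10}:13
  |U|=9: {2,3,4,5,6,7,8,9,10}:23
  start at 0(h): 23

23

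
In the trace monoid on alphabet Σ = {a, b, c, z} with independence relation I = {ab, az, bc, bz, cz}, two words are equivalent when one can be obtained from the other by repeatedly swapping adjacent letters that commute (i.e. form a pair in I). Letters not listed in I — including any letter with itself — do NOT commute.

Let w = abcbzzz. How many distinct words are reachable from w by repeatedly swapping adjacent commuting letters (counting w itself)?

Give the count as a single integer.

210

0(a) covers ∅
1(b) covers ∅
2(c) covers 0:a
3(b) covers 1:b
4(z) covers ∅
5(z) covers 4:z
6(z) covers 5:z
floor of heap: 0:a, 1:b, 4:z
completions by unplaced set U, small U first (add the entries for U minus each lowest piece of U):
  |U|=1: {2}:1  {3}:1  {6}:1
  |U|=2: {0,2}:1  {1,3}:1  {2,3}:2  {2,6}:2  {3,6}:2  {5,6}:1
  |U|=3: {0,2,3}:3  {0,2,6}:3  {1,2,3}:3  {1,3,6}:3  {2,3,6}:6  {2,5,6}:3  {3,5,6}:3  {4,5,6}:1
  |U|=4: {0,1,2,3}:6  {0,2,3,6}:12  {0,2,5,6}:6  {1,2,3,6}:12  {1,3,5,6}:6  {2,3,5,6}:12  {2,4,5,6}:4  {3,4,5,6}:4
  |U|=5: {0,1,2,3,6}:30  {0,2,3,5,6}:30  {0,2,4,5,6}:10  {1,2,3,5,6}:30  {1,3,4,5,6}:10  {2,3,4,5,6}:20
  start at 0(a): 60
  start at 1(b): 60
  start at 4(z): 90
sum over floor = 210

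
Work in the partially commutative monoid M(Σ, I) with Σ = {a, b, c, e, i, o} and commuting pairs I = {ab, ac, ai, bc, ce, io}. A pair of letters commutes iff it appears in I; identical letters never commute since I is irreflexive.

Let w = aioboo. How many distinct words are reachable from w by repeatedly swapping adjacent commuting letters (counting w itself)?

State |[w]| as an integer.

3

piece 0:a — minimal
piece 1:i — minimal
piece 2:o rests on {0:a}
piece 3:b rests on {1:i, 2:o}
piece 4:o rests on {3:b}
piece 5:o rests on {4:o}
minimal pieces: {0:a, 1:i}
ways to finish when only these pieces remain (= sum over removing one remaining piece with nothing left below it):
  1 left: {5}→1
  2 left: {4,5}→1
  3 left: {3,4,5}→1
  4 left: {1,3,4,5}→1  {2,3,4,5}→1
  placing 0:a first → 2 extensions
  placing 1:i first → 1 extensions
total linear extensions = 3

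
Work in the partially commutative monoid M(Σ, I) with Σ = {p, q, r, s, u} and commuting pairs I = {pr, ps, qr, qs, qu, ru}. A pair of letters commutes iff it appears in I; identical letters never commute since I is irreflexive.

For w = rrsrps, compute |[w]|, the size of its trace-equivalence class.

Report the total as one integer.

6

drop 0:r onto floor
drop 1:r onto {0:r}
drop 2:s onto {1:r}
drop 3:r onto {2:s}
drop 4:p onto floor
drop 5:s onto {3:r}
ground layer = {0:r, 4:p}
drop-orders for the pieces not yet dropped (sum over which currently-grounded one goes next):
  1 to go: {4} 1  {5} 1
  2 to go: {3,5} 1  {4,5} 2
  3 to go: {2,3,5} 1  {3,4,5} 3
  4 to go: {1,2,3,5} 1  {2,3,4,5} 4
  if 0:r drops first: 5 orders
  if 4:p drops first: 1 orders
heap linearizations: 6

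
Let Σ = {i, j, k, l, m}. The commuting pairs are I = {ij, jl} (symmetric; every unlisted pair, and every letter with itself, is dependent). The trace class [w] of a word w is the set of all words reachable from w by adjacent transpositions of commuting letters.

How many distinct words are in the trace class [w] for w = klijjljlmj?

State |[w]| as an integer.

35

piece 0:k — minimal
piece 1:l rests on {0:k}
piece 2:i rests on {1:l}
piece 3:j rests on {0:k}
piece 4:j rests on {3:j}
piece 5:l rests on {2:i}
piece 6:j rests on {4:j}
piece 7:l rests on {5:l}
piece 8:m rests on {6:j, 7:l}
piece 9:j rests on {8:m}
minimal pieces: {0:k}
ways to finish when only these pieces remain (= sum over removing one remaining piece with nothing left below it):
  1 left: {9}→1
  2 left: {8,9}→1
  3 left: {6,8,9}→1  {7,8,9}→1
  4 left: {4,6,8,9}→1  {5,7,8,9}→1  {6,7,8,9}→2
  5 left: {2,5,7,8,9}→1  {3,4,6,8,9}→1  {4,6,7,8,9}→3  {5,6,7,8,9}→3
  6 left: {1,2,5,7,8,9}→1  {2,5,6,7,8,9}→4  {3,4,6,7,8,9}→4  {4,5,6,7,8,9}→6
  7 left: {1,2,5,6,7,8,9}→5  {2,4,5,6,7,8,9}→10  {3,4,5,6,7,8,9}→10
  8 left: {1,2,4,5,6,7,8,9}→15  {2,3,4,5,6,7,8,9}→20
  placing 0:k first → 35 extensions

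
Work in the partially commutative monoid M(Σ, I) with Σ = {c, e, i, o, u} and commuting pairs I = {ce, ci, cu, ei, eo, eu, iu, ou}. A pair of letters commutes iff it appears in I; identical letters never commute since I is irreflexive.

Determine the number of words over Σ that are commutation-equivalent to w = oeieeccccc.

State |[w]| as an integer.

#0=o has no predecessor
#1=e has no predecessor
#2=i depends on [0:o]
#3=e depends on [1:e]
#4=e depends on [3:e]
#5=c depends on [0:o]
#6=c depends on [5:c]
#7=c depends on [6:c]
#8=c depends on [7:c]
#9=c depends on [8:c]
sources: [0:o, 1:e]
N(rest) = Σ N(rest − s) over sources s of rest; N(one piece) = 1:
  size 1 → [2]=1  [4]=1  [9]=1
  size 2 → [2,4]=2  [2,9]=2  [3,4]=1  [4,9]=2  [8,9]=1
  size 3 → [1,3,4]=1  [2,3,4]=3  [2,4,9]=6  [2,8,9]=3  [3,4,9]=3  [4,8,9]=3  [7,8,9]=1
  size 4 → [1,2,3,4]=4  [1,3,4,9]=4  [2,3,4,9]=12  [2,4,8,9]=12  [2,7,8,9]=4  [3,4,8,9]=6  [4,7,8,9]=4  [6,7,8,9]=1
  size 5 → [1,2,3,4,9]=20  [1,3,4,8,9]=10  [2,3,4,8,9]=30  [2,4,7,8,9]=20  [2,6,7,8,9]=5  [3,4,7,8,9]=10  [4,6,7,8,9]=5  [5,6,7,8,9]=1
  size 6 → [1,2,3,4,8,9]=60  [1,3,4,7,8,9]=20  [2,3,4,7,8,9]=60  [2,4,6,7,8,9]=30  [2,5,6,7,8,9]=6  [3,4,6,7,8,9]=15  [4,5,6,7,8,9]=6
  size 7 → [0,2,5,6,7,8,9]=6  [1,2,3,4,7,8,9]=140  [1,3,4,6,7,8,9]=35  [2,3,4,6,7,8,9]=105  [2,4,5,6,7,8,9]=42  [3,4,5,6,7,8,9]=21
  size 8 → [0,2,4,5,6,7,8,9]=48  [1,2,3,4,6,7,8,9]=280  [1,3,4,5,6,7,8,9]=56  [2,3,4,5,6,7,8,9]=168
  first=0(o) contributes 504
  first=1(e) contributes 216
|[w]| = 720

720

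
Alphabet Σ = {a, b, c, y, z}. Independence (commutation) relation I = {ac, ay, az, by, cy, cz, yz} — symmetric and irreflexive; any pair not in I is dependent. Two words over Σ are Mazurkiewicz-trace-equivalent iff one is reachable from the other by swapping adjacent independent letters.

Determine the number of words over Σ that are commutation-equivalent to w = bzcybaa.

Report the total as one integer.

14

piece 0:b — minimal
piece 1:z rests on {0:b}
piece 2:c rests on {0:b}
piece 3:y — minimal
piece 4:b rests on {1:z, 2:c}
piece 5:a rests on {4:b}
piece 6:a rests on {5:a}
minimal pieces: {0:b, 3:y}
ways to finish when only these pieces remain (= sum over removing one remaining piece with nothing left below it):
  1 left: {3}→1  {6}→1
  2 left: {3,6}→2  {5,6}→1
  3 left: {3,5,6}→3  {4,5,6}→1
  4 left: {1,4,5,6}→1  {2,4,5,6}→1  {3,4,5,6}→4
  5 left: {1,2,4,5,6}→2  {1,3,4,5,6}→5  {2,3,4,5,6}→5
  placing 0:b first → 12 extensions
  placing 3:y first → 2 extensions
total linear extensions = 14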